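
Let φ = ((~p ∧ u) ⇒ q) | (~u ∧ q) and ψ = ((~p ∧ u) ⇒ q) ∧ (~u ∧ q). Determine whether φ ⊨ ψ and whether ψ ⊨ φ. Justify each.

[⇒] This fails. Under u = F, p = F, q = F, the left side is true but the right side is false.

[⇐] Assume the antecedent. If u is true, the antecedent cannot hold. If u is false, ((~p ∧ u) ⇒ q) | (~u ∧ q) reduces to true regardless of the other variables. Either way ((~p ∧ u) ⇒ q) | (~u ∧ q) holds.

Not equivalent: only (⇐) holds.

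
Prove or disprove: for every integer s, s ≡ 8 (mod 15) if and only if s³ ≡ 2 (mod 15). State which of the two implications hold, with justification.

(→) Suppose s ≡ 8 (mod 15). Write s = 15j + 8. Then (15j + 8)³ = 3375j³ + 5400j² + 2880j + 512 = 15(225j³ + 360j² + 192j + 34) + 2, so s³ ≡ 2 (mod 15).

(←) Conversely, suppose s³ ≡ 2 (mod 15). The only residue r in {0, …, 14} with r³ ≡ 2 (mod 15) is r = 8, so s ≡ 8 (mod 15).

Both implications hold.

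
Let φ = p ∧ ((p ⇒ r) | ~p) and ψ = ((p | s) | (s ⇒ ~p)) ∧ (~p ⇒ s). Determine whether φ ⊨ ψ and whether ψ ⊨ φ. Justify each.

Only the forward implication holds.

Forward direction. Assume the antecedent. If r is true, the antecedent forces (r = T, p = T, s = F) or (r = T, p = T, s = T), and the consequent holds there. If r is false, the antecedent cannot hold. Either way the consequent holds.

Converse. This fails. Under r = F, p = T, s = F, the left side is false but the right side is true.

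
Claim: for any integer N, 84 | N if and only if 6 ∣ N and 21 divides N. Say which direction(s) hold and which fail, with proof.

[⇒] If 84 ∣ N, write N = 84q. Since 84 = 14·6, N = 6·(14q), so 6 ∣ N; and since 84 = 4·21, N = 21·(4q), so 21 ∣ N.

[⇐] This fails: take N = 42. Both 6 ∣ 42 and 21 ∣ 42, yet 42 is not a multiple of 84 (since 42 = 0·84 + 42), so 84 ∤ 42.

The forward direction holds; the converse fails.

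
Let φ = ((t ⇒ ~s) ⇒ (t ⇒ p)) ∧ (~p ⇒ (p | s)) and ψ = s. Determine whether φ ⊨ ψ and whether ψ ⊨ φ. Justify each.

Not equivalent: only (⇐) holds.

(←) Assume the antecedent. If s is true, the consequent reduces to true regardless of the other variables. If s is false, the antecedent cannot hold. Either way the consequent holds.

(→) This fails. Under s = F, p = T, t = F, the left side is true but the right side is false.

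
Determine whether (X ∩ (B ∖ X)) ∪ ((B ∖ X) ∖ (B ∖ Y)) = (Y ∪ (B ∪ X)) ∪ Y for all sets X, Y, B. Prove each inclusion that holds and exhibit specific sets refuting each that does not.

(⊆) Let x ∈ (X ∩ (B ∖ X)) ∪ ((B ∖ X) ∖ (B ∖ Y)). Then x ∈ Y ∩ B and x ∉ X, from which x ∈ (Y ∪ (B ∪ X)) ∪ Y.

(⊇) This inclusion fails. Take X = {1}, Y = ∅, B = ∅; then 1 ∈ (Y ∪ (B ∪ X)) ∪ Y but 1 ∉ (X ∩ (B ∖ X)) ∪ ((B ∖ X) ∖ (B ∖ Y)).

(⊆) holds; (⊇) fails.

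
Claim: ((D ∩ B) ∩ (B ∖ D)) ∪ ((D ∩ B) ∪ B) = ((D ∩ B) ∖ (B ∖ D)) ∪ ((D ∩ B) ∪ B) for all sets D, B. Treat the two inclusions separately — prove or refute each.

(⊆) Let x ∈ ((D ∩ B) ∩ (B ∖ D)) ∪ ((D ∩ B) ∪ B). Then either x ∈ B and x ∉ D; or x ∈ D ∩ B. In each case x ∈ ((D ∩ B) ∖ (B ∖ D)) ∪ ((D ∩ B) ∪ B), so ((D ∩ B) ∩ (B ∖ D)) ∪ ((D ∩ B) ∪ B) ⊆ ((D ∩ B) ∖ (B ∖ D)) ∪ ((D ∩ B) ∪ B).

(⊇) Let x ∈ ((D ∩ B) ∖ (B ∖ D)) ∪ ((D ∩ B) ∪ B). Then either x ∈ B and x ∉ D; or x ∈ D ∩ B. In each case x ∈ ((D ∩ B) ∩ (B ∖ D)) ∪ ((D ∩ B) ∪ B), so ((D ∩ B) ∖ (B ∖ D)) ∪ ((D ∩ B) ∪ B) ⊆ ((D ∩ B) ∩ (B ∖ D)) ∪ ((D ∩ B) ∪ B).

Both inclusions hold; the sets are equal.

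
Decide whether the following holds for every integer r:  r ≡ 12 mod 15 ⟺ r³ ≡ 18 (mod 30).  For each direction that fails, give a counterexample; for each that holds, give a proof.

(⇒) This fails: take r = 27. Then 27 ≡ 12 (mod 15), but 27³ = 19683 ≡ 3 (mod 30), not 18.

(⇐) Conversely, the residues r modulo 30 with r³ ≡ 18 (mod 30) are exactly {12}, and each is ≡ 12 (mod 15).

Not equivalent: only (⇐) holds.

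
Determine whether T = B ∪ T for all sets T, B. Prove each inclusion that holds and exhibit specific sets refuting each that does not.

(⟹) Let x ∈ T. Then either x ∈ T and x ∉ B; or x ∈ T ∩ B. In each case x ∈ B ∪ T, so T ⊆ B ∪ T.

(⟸) This inclusion fails. Take T = ∅, B = {1}; then 1 ∈ B ∪ T but 1 ∉ T.

Only the forward inclusion holds.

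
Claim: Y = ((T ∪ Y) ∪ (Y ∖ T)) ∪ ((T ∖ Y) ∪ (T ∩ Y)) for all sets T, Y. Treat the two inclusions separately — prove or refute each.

Only the forward inclusion holds.

Forward inclusion. Let x ∈ Y. Then either x ∈ Y and x ∉ T; or x ∈ T ∩ Y. In each case x ∈ ((T ∪ Y) ∪ (Y ∖ T)) ∪ ((T ∖ Y) ∪ (T ∩ Y)), so Y ⊆ ((T ∪ Y) ∪ (Y ∖ T)) ∪ ((T ∖ Y) ∪ (T ∩ Y)).

Reverse inclusion. This inclusion fails. Take T = {1}, Y = ∅; then 1 ∈ ((T ∪ Y) ∪ (Y ∖ T)) ∪ ((T ∖ Y) ∪ (T ∩ Y)) but 1 ∉ Y.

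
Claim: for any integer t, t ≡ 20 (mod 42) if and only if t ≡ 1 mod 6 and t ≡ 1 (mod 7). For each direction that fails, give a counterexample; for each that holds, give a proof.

(⟹) This fails: t = 20 gives 20 ≡ 20 (mod 42) but 20 ≡ 2 (mod 6), so the conjunction on the right does not hold.

(⟸) This fails: t = 1 satisfies both congruences on the right (1 ≡ 1 mod 6 and 1 ≡ 1 mod 7) yet 1 ≡ 1 (mod 42), not 20.

Neither direction holds.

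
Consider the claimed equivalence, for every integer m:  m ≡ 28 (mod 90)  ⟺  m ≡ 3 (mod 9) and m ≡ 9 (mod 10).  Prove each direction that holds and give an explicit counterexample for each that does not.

(⇒) fails and (⇐) fails.

(⟹) This fails: m = 28 gives 28 ≡ 28 (mod 90) but 28 ≡ 1 (mod 9), so the conjunction on the right does not hold.

(⟸) This fails: m = 39 satisfies both congruences on the right (39 ≡ 3 mod 9 and 39 ≡ 9 mod 10) yet 39 ≡ 39 (mod 90), not 28.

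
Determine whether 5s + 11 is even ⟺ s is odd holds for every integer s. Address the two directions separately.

Equivalent; both directions hold.

[⇒] Suppose 5s + 11 is even. Since 5 is odd, 5s and s have the same parity, so 5s + 11 ≡ s + 11 (mod 2). As 11 is odd, 5s + 11 is even exactly when s is odd. Thus s is odd.

[⇐] Conversely, suppose s is odd; write s = 2j + 1. Then 5s + 11 = 5·(2j + 1) + 11 = 2·5j + 16, which is even.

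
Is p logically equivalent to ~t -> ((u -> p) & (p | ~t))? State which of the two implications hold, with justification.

Only the forward implication holds.

(⇒) Assume the antecedent. If t is true, ~t -> ((u -> p) & (p | ~t)) reduces to true regardless of the other variables. If t is false, the antecedent forces (t = F, p = T, u = F) or (t = F, p = T, u = T), and ~t -> ((u -> p) & (p | ~t)) holds there. Either way ~t -> ((u -> p) & (p | ~t)) holds.

(⇐) This fails. Under t = F, p = F, u = F, the left side is false but the right side is true.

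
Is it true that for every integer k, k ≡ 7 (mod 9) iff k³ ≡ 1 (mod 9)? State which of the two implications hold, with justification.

(⇒) holds; (⇐) fails.

[⇒] Suppose k ≡ 7 (mod 9). Write k = 9j + 7. Then (9j + 7)³ = 729j³ + 1701j² + 1323j + 343 = 9(81j³ + 189j² + 147j + 38) + 1, so k³ ≡ 1 (mod 9).

[⇐] This fails: take k = 1. Then 1³ = 1 ≡ 1 (mod 9), yet 1 ≡ 1 (mod 9), not 7.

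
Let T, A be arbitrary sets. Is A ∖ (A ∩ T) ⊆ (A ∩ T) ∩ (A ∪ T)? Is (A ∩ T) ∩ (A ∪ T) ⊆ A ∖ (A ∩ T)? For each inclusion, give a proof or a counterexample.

(⊆) fails and (⊇) fails.

(⟹) This inclusion fails. Take T = ∅, A = {1}; then 1 ∈ A ∖ (A ∩ T) but 1 ∉ (A ∩ T) ∩ (A ∪ T).

(⟸) This inclusion fails. Take T = {1}, A = {1}; then 1 ∈ (A ∩ T) ∩ (A ∪ T) but 1 ∉ A ∖ (A ∩ T).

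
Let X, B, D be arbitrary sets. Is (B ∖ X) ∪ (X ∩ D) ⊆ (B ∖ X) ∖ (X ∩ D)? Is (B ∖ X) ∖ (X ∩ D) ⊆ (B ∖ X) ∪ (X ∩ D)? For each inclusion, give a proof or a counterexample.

(⟸) Let x ∈ (B ∖ X) ∖ (X ∩ D). Then either x ∈ B and x ∉ X, D; or x ∈ B ∩ D and x ∉ X. In each case x ∈ (B ∖ X) ∪ (X ∩ D), so (B ∖ X) ∖ (X ∩ D) ⊆ (B ∖ X) ∪ (X ∩ D).

(⟹) This inclusion fails. Take X = {1}, B = ∅, D = {1}; then 1 ∈ (B ∖ X) ∪ (X ∩ D) but 1 ∉ (B ∖ X) ∖ (X ∩ D).

Only the reverse inclusion holds.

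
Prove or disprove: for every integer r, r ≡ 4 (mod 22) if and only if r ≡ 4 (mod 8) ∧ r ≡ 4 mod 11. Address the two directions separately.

(⇐) If r ≡ 4 (mod 8) and r ≡ 4 (mod 11), then by the Chinese remainder theorem r ≡ 4 (mod 88). Since 4 ≡ 4 (mod 22) and 22 ∣ 88, we get r ≡ 4 (mod 22).

(⇒) This fails: r = 48 gives 48 ≡ 4 (mod 22) but 48 ≡ 0 (mod 8), so the conjunction on the right does not hold.

The forward direction fails; the converse holds.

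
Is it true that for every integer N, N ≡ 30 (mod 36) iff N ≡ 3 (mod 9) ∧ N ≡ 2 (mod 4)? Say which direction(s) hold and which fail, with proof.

Both directions hold; the statement is true.

(⟹) Suppose N ≡ 30 (mod 36); write N = 36j + 30. Since 9 ∣ 36, reducing mod 9 gives N ≡ 30 ≡ 3 (mod 9); since 4 ∣ 36, reducing mod 4 gives N ≡ 30 ≡ 2 (mod 4).

(⟸) Conversely, if N ≡ 3 (mod 9) and N ≡ 2 (mod 4), then by the Chinese remainder theorem N ≡ 30 (mod 36). This is exactly N ≡ 30 (mod 36).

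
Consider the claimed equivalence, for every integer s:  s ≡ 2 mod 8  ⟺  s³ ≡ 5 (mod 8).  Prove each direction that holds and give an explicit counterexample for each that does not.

Both directions fail.

Forward direction. This fails: take s = 2. Then 2 ≡ 2 (mod 8), but 2³ = 8 ≡ 0 (mod 8), not 5.

Converse. This fails: take s = 5. Then 5³ = 125 ≡ 5 (mod 8), yet 5 ≡ 5 (mod 8), not 2.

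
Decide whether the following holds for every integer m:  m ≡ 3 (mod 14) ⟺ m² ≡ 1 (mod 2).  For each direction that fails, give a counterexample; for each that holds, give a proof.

Only the forward direction holds.

[⇒] Suppose m ≡ 3 (mod 14). Then m² ≡ 3² = 9 (mod 14), and since 2 ∣ 14, also m² ≡ 1 (mod 2).

[⇐] This fails: take m = 1. Then 1² = 1 ≡ 1 (mod 2), yet 1 ≡ 1 (mod 14), not 3.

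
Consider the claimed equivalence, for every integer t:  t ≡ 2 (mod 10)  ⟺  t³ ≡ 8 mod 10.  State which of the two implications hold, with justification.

Both implications hold.

(⟹) Suppose t ≡ 2 (mod 10). Write t = 10j + 2. Then (10j + 2)³ = 1000j³ + 600j² + 120j + 8 = 10(100j³ + 60j² + 12j) + 8, so t³ ≡ 8 (mod 10).

(⟸) For the converse, argue contrapositively. If t ≢ 2 (mod 10), then t is congruent to one of 0, 1, 3, 4, 5, 6, 7, 8, 9 modulo 10, and these give t³ ≡ 0, 1, 7, 4, 5, 6, 3, 2, 9 respectively — never 8.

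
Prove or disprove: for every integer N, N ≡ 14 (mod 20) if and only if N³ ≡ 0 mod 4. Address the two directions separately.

(⟹) Suppose N ≡ 14 (mod 20). Then N³ ≡ 14³ = 2744 (mod 20), and since 4 ∣ 20, also N³ ≡ 0 (mod 4).

(⟸) This fails: take N = 0. Then 0³ = 0 ≡ 0 (mod 4), yet 0 ≡ 0 (mod 20), not 14.

Not equivalent: only (⇒) holds.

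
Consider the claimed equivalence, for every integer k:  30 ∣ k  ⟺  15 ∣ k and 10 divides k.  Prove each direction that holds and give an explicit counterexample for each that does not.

The biconditional holds.

Forward direction. If 30 ∣ k, write k = 30q. Since 30 = 2·15, k = 15·(2q), so 15 ∣ k; and since 30 = 3·10, k = 10·(3q), so 10 ∣ k.

Converse. Suppose 15 ∣ k and 10 ∣ k. Any common multiple of 15 and 10 is a multiple of their lcm; here lcm(15, 10) = 15·10/gcd(15, 10) = 150/5 = 30, so 30 ∣ k.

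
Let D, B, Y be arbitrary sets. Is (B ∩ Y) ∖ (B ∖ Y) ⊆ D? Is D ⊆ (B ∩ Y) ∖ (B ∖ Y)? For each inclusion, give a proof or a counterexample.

Both inclusions fail.

(⊆) This inclusion fails. Take D = ∅, B = {1}, Y = {1}; then 1 ∈ (B ∩ Y) ∖ (B ∖ Y) but 1 ∉ D.

(⊇) This inclusion fails. Take D = {1}, B = ∅, Y = ∅; then 1 ∈ D but 1 ∉ (B ∩ Y) ∖ (B ∖ Y).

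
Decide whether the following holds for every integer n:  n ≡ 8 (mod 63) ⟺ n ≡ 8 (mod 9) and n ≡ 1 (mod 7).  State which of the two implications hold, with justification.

(⇒) Suppose n ≡ 8 (mod 63); write n = 63j + 8. Since 9 ∣ 63, reducing mod 9 gives n ≡ 8 (mod 9); since 7 ∣ 63, reducing mod 7 gives n ≡ 8 ≡ 1 (mod 7).

(⇐) Conversely, if n ≡ 8 (mod 9) and n ≡ 1 (mod 7), then by the Chinese remainder theorem n ≡ 8 (mod 63). This is exactly n ≡ 8 (mod 63).

Both directions hold.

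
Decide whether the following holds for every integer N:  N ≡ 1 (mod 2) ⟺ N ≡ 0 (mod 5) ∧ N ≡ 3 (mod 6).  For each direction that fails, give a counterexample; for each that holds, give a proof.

Converse. If N ≡ 0 (mod 5) and N ≡ 3 (mod 6), then by the Chinese remainder theorem N ≡ 15 (mod 30). Since 15 ≡ 1 (mod 2) and 2 ∣ 30, we get N ≡ 1 (mod 2).

Forward direction. This fails: N = 1 gives 1 ≡ 1 (mod 2) but 1 ≡ 1 (mod 5), so the conjunction on the right does not hold.

The forward direction fails; the converse holds.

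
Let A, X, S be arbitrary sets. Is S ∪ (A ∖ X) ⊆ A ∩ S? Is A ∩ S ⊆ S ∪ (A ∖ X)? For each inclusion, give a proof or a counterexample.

Forward inclusion. This inclusion fails. Take A = {1}, X = ∅, S = ∅; then 1 ∈ S ∪ (A ∖ X) but 1 ∉ A ∩ S.

Reverse inclusion. Let x ∈ A ∩ S. Then either x ∈ A ∩ S and x ∉ X; or x ∈ A ∩ X ∩ S. In each case x ∈ S ∪ (A ∖ X), so A ∩ S ⊆ S ∪ (A ∖ X).

Only the reverse inclusion holds.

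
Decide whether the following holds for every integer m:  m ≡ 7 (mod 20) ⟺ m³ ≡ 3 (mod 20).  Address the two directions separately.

[⇒] Suppose m ≡ 7 (mod 20). Write m = 20j + 7. Then (20j + 7)³ = 8000j³ + 8400j² + 2940j + 343 = 20(400j³ + 420j² + 147j + 17) + 3, so m³ ≡ 3 (mod 20).

[⇐] Conversely, suppose m³ ≡ 3 (mod 20). The only residue r in {0, …, 19} with r³ ≡ 3 (mod 20) is r = 7, so m ≡ 7 (mod 20).

The biconditional holds.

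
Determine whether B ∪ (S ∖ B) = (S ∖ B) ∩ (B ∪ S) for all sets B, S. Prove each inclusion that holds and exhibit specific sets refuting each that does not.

(⊆) fails; (⊇) holds.

(⟹) This inclusion fails. Take B = {1}, S = ∅; then 1 ∈ B ∪ (S ∖ B) but 1 ∉ (S ∖ B) ∩ (B ∪ S).

(⟸) Let x ∈ (S ∖ B) ∩ (B ∪ S). Then x ∈ S and x ∉ B, from which x ∈ B ∪ (S ∖ B).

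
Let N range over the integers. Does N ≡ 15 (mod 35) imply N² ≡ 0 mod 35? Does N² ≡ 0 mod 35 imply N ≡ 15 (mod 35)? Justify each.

(→) This fails: take N = 15. Then 15 ≡ 15 (mod 35), but 15² = 225 ≡ 15 (mod 35), not 0.

(←) This fails: take N = 0. Then 0² = 0 ≡ 0 (mod 35), yet 0 ≡ 0 (mod 35), not 15.

Neither implication holds.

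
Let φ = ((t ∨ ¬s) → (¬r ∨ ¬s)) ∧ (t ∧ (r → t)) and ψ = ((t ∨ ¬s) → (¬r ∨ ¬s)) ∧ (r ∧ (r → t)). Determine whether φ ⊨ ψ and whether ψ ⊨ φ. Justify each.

Converse. Assume the antecedent. If s is true, the antecedent cannot hold. If s is false, the antecedent forces (s = F, t = T, r = T), and the consequent holds there. Either way the consequent holds.

Forward direction. This fails. Under s = F, t = T, r = F, the left side is true but the right side is false.

The forward direction fails; the converse holds.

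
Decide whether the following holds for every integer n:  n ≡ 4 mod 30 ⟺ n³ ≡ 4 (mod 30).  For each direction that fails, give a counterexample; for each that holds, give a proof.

Both directions hold; the statement is true.

(←) Suppose n³ ≡ 4 (mod 30). The only residue r in {0, …, 29} with r³ ≡ 4 (mod 30) is r = 4, so n ≡ 4 (mod 30).

(→) Suppose n ≡ 4 mod 30. Write n = 30j + 4. Then (30j + 4)³ = 27000j³ + 10800j² + 1440j + 64 = 30(900j³ + 360j² + 48j + 2) + 4, so n³ ≡ 4 (mod 30).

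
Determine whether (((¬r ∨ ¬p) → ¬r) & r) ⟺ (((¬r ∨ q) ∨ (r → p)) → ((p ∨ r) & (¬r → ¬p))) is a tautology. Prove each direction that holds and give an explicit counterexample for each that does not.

The forward direction holds; the converse fails.

(⇒) Assume the antecedent. If r is true, the consequent reduces to true regardless of the other variables. If r is false, the antecedent cannot hold. Either way the consequent holds.

(⇐) This fails. Under r = T, p = F, q = F, the left side is false but the right side is true.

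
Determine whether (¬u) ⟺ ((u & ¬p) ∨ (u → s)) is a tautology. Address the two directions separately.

Not equivalent: only (⇒) holds.

(→) Assume the antecedent. If u is true, the antecedent cannot hold. If u is false, (u & ¬p) ∨ (u → s) reduces to true regardless of the other variables. Either way (u & ¬p) ∨ (u → s) holds.

(←) This fails. Under u = T, s = F, p = F, the left side is false but the right side is true.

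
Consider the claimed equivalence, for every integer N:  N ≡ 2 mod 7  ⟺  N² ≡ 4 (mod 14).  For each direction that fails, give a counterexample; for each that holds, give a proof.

(⟹) This fails: take N = 9. Then 9 ≡ 2 (mod 7), but 9² = 81 ≡ 11 (mod 14), not 4.

(⟸) This fails: take N = 12. Then 12² = 144 ≡ 4 (mod 14), yet 12 ≡ 5 (mod 7), not 2.

Neither direction holds.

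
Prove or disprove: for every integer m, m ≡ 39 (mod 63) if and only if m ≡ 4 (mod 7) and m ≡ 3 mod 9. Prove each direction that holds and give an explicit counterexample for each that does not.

[⇒] Suppose m ≡ 39 (mod 63); write m = 63j + 39. Since 7 ∣ 63, reducing mod 7 gives m ≡ 39 ≡ 4 (mod 7); since 9 ∣ 63, reducing mod 9 gives m ≡ 39 ≡ 3 (mod 9).

[⇐] Conversely, if m ≡ 4 (mod 7) and m ≡ 3 (mod 9), then by the Chinese remainder theorem m ≡ 39 (mod 63). This is exactly m ≡ 39 (mod 63).

Both directions hold.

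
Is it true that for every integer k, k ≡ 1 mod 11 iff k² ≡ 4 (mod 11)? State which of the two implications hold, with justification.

[⇒] This fails: take k = 1. Then 1 ≡ 1 (mod 11), but 1² = 1 ≡ 1 (mod 11), not 4.

[⇐] This fails: take k = 2. Then 2² = 4 ≡ 4 (mod 11), yet 2 ≡ 2 (mod 11), not 1.

Both directions fail.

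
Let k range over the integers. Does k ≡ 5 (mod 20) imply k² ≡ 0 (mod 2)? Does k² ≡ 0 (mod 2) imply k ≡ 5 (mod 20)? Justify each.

Both directions fail.

[⇒] This fails: take k = 5. Then 5 ≡ 5 (mod 20), but 5² = 25 ≡ 1 (mod 2), not 0.

[⇐] This fails: take k = 0. Then 0² = 0 ≡ 0 (mod 2), yet 0 ≡ 0 (mod 20), not 5.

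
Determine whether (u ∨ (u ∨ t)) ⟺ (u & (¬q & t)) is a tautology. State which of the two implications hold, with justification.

Only the reverse direction holds.

Forward direction. This fails. Under q = F, u = T, t = F, the left side is true but the right side is false.

Converse. Assume the antecedent. If q is true, the antecedent cannot hold. If q is false, the antecedent forces (q = F, u = T, t = T), and u ∨ (u ∨ t) holds there. Either way u ∨ (u ∨ t) holds.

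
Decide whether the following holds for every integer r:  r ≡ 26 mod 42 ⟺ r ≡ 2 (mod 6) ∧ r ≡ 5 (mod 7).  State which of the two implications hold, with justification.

Equivalent; both directions hold.

(⇒) Suppose r ≡ 26 (mod 42); write r = 42j + 26. Since 6 ∣ 42, reducing mod 6 gives r ≡ 26 ≡ 2 (mod 6); since 7 ∣ 42, reducing mod 7 gives r ≡ 26 ≡ 5 (mod 7).

(⇐) Conversely, if r ≡ 2 (mod 6) and r ≡ 5 (mod 7), then by the Chinese remainder theorem r ≡ 26 (mod 42). This is exactly r ≡ 26 (mod 42).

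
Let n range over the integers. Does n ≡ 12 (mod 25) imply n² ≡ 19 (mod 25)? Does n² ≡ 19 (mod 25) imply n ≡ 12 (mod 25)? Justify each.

(⇒) holds; (⇐) fails.

Forward direction. Suppose n ≡ 12 (mod 25). Write n = 25j + 12. Then (25j + 12)² = 625j² + 600j + 144 = 25(25j² + 24j + 5) + 19, so n² ≡ 19 (mod 25).

Converse. This fails: take n = 13. Then 13² = 169 ≡ 19 (mod 25), yet 13 ≡ 13 (mod 25), not 12.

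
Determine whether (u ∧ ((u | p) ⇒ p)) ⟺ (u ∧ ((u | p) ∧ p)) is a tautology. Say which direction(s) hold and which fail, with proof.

Both directions hold; the statement is true.

(⇐) Assume the antecedent. If p is true, the antecedent forces (p = T, u = T), and u ∧ ((u | p) ⇒ p) holds there. If p is false, the antecedent cannot hold. Either way u ∧ ((u | p) ⇒ p) holds.

(⇒) Assume the antecedent. If p is true, the antecedent forces (p = T, u = T), and u ∧ ((u | p) ∧ p) holds there. If p is false, the antecedent cannot hold. Either way u ∧ ((u | p) ∧ p) holds.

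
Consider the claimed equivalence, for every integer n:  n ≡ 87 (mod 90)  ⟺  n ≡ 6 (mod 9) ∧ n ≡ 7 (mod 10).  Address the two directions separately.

Equivalent; both directions hold.

Forward direction. Suppose n ≡ 87 (mod 90); write n = 90j + 87. Since 9 ∣ 90, reducing mod 9 gives n ≡ 87 ≡ 6 (mod 9); since 10 ∣ 90, reducing mod 10 gives n ≡ 87 ≡ 7 (mod 10).

Converse. If n ≡ 6 (mod 9) and n ≡ 7 (mod 10), then by the Chinese remainder theorem n ≡ 87 (mod 90). This is exactly n ≡ 87 (mod 90).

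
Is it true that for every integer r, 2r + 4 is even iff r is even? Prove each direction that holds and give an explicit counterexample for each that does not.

(⟸) Suppose r is even. Since 2 is even, 2r is even for every r, so 2r + 4 has the same parity as 4, which is even. Hence 2r + 4 is even.

(⟹) This fails: take r = 5. Then 2r + 4 = 14, which is even, yet r = 5 is odd, not even.

Not equivalent: only (⇐) holds.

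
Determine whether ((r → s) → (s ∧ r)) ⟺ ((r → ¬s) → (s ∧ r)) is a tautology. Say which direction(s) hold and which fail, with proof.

Only the reverse direction holds.

(⟹) This fails. Under r = T, s = F, the left side is true but the right side is false.

(⟸) Assume the antecedent. If r is true, (r → s) → (s ∧ r) reduces to true regardless of the other variables. If r is false, the antecedent cannot hold. Either way (r → s) → (s ∧ r) holds.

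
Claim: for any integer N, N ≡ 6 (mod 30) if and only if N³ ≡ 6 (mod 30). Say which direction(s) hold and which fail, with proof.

(⟸) Suppose N³ ≡ 6 (mod 30). The only residue r in {0, …, 29} with r³ ≡ 6 (mod 30) is r = 6, so N ≡ 6 (mod 30).

(⟹) Suppose N ≡ 6 (mod 30). Write N = 30j + 6. Then (30j + 6)³ = 27000j³ + 16200j² + 3240j + 216 = 30(900j³ + 540j² + 108j + 7) + 6, so N³ ≡ 6 (mod 30).

Both implications hold.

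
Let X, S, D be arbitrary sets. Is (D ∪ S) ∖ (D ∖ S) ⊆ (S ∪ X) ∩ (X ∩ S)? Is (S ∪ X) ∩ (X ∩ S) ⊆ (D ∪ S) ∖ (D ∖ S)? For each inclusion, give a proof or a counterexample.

Only the reverse inclusion holds.

(⊆) This inclusion fails. Take X = ∅, S = {1}, D = ∅; then 1 ∈ (D ∪ S) ∖ (D ∖ S) but 1 ∉ (S ∪ X) ∩ (X ∩ S).

(⊇) Let x ∈ (S ∪ X) ∩ (X ∩ S). Then either x ∈ X ∩ S and x ∉ D; or x ∈ X ∩ S ∩ D. In each case x ∈ (D ∪ S) ∖ (D ∖ S), so (S ∪ X) ∩ (X ∩ S) ⊆ (D ∪ S) ∖ (D ∖ S).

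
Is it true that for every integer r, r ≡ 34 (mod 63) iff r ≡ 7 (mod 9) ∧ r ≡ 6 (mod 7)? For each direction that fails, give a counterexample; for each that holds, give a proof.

The biconditional holds.

Forward direction. Suppose r ≡ 34 (mod 63); write r = 63j + 34. Since 9 ∣ 63, reducing mod 9 gives r ≡ 34 ≡ 7 (mod 9); since 7 ∣ 63, reducing mod 7 gives r ≡ 34 ≡ 6 (mod 7).

Converse. If r ≡ 7 (mod 9) and r ≡ 6 (mod 7), then by the Chinese remainder theorem r ≡ 34 (mod 63). This is exactly r ≡ 34 (mod 63).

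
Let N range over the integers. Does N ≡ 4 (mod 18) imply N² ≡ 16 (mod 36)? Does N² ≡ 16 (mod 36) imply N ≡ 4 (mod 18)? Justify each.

(⟹) Suppose N ≡ 4 (mod 18). Working modulo 36, N ∈ {4, 22}; for each such r, r² ≡ 16 (mod 36).

(⟸) This fails: take N = 14. Then 14² = 196 ≡ 16 (mod 36), yet 14 ≡ 14 (mod 18), not 4.

Not equivalent: only (⇒) holds.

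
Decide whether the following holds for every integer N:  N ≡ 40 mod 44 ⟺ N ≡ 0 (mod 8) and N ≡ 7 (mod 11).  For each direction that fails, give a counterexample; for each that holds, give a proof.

(⇒) fails; (⇐) holds.

Forward direction. This fails: N = 84 gives 84 ≡ 40 (mod 44) but 84 ≡ 4 (mod 8), so the conjunction on the right does not hold.

Converse. If N ≡ 0 (mod 8) and N ≡ 7 (mod 11), then by the Chinese remainder theorem N ≡ 40 (mod 88). Since 40 ≡ 40 (mod 44) and 44 ∣ 88, we get N ≡ 40 (mod 44).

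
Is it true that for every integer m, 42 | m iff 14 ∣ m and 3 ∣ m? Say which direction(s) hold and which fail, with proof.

(⟸) Suppose 14 ∣ m and 3 ∣ m. Any common multiple of 14 and 3 is a multiple of their lcm; here gcd(14, 3) = 1, so lcm(14, 3) = 14·3 = 42, so 42 ∣ m.

(⟹) If 42 ∣ m, write m = 42q. Since 42 = 3·14, m = 14·(3q), so 14 ∣ m; and since 42 = 14·3, m = 3·(14q), so 3 ∣ m.

Both directions hold; the statement is true.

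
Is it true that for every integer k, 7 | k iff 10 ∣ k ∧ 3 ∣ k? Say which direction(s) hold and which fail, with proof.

(⟹) This fails: take k = 7. Certainly 7 ∣ 7, but 10 ∤ 7.

(⟸) This fails: take k = 30. Both 10 ∣ 30 and 3 ∣ 30, yet 30 is not a multiple of 7 (since 30 = 4·7 + 2), so 7 ∤ 30.

Neither direction holds.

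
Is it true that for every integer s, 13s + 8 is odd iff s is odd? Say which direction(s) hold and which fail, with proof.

(←) Suppose s is odd; write s = 2j + 1. Then 13s + 8 = 13·(2j + 1) + 8 = 2·13j + 21, which is odd.

(→) Suppose 13s + 8 is odd. Since 13 is odd, 13s and s have the same parity, so 13s + 8 ≡ s + 8 (mod 2). As 8 is even, 13s + 8 is odd exactly when s is odd. Thus s is odd.

Both directions hold; the statement is true.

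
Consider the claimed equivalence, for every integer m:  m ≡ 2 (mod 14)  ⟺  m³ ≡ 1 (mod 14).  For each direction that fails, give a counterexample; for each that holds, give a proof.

(⇒) fails and (⇐) fails.

[⇒] This fails: take m = 2. Then 2 ≡ 2 (mod 14), but 2³ = 8 ≡ 8 (mod 14), not 1.

[⇐] This fails: take m = 1. Then 1³ = 1 ≡ 1 (mod 14), yet 1 ≡ 1 (mod 14), not 2.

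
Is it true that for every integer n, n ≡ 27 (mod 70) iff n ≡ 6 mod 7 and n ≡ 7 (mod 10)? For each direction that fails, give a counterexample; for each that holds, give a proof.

The biconditional holds.

[⇐] If n ≡ 6 (mod 7) and n ≡ 7 (mod 10), then by the Chinese remainder theorem n ≡ 27 (mod 70). This is exactly n ≡ 27 (mod 70).

[⇒] Suppose n ≡ 27 (mod 70); write n = 70j + 27. Since 7 ∣ 70, reducing mod 7 gives n ≡ 27 ≡ 6 (mod 7); since 10 ∣ 70, reducing mod 10 gives n ≡ 27 ≡ 7 (mod 10).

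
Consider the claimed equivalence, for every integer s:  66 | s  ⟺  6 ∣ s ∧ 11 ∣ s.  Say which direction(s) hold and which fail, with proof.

[⇒] If 66 ∣ s, write s = 66q. Since 66 = 11·6, s = 6·(11q), so 6 ∣ s; and since 66 = 6·11, s = 11·(6q), so 11 ∣ s.

[⇐] Suppose 6 ∣ s and 11 ∣ s. Any common multiple of 6 and 11 is a multiple of their lcm; here gcd(6, 11) = 1, so lcm(6, 11) = 6·11 = 66, so 66 ∣ s.

Both directions hold; the statement is true.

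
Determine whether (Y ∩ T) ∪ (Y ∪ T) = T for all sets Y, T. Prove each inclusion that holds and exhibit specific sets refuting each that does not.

(⊆) fails; (⊇) holds.

Forward inclusion. This inclusion fails. Take Y = {1}, T = ∅; then 1 ∈ (Y ∩ T) ∪ (Y ∪ T) but 1 ∉ T.

Reverse inclusion. Let x ∈ T. Then either x ∈ T and x ∉ Y; or x ∈ Y ∩ T. In each case x ∈ (Y ∩ T) ∪ (Y ∪ T), so T ⊆ (Y ∩ T) ∪ (Y ∪ T).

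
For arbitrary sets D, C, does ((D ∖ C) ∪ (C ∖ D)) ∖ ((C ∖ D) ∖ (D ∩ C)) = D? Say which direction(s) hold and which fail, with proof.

(⊇) This inclusion fails. Take D = {1}, C = {1}; then 1 ∈ D but 1 ∉ ((D ∖ C) ∪ (C ∖ D)) ∖ ((C ∖ D) ∖ (D ∩ C)).

(⊆) Let x ∈ ((D ∖ C) ∪ (C ∖ D)) ∖ ((C ∖ D) ∖ (D ∩ C)). Then x ∈ D and x ∉ C, from which x ∈ D.

Only the forward inclusion holds.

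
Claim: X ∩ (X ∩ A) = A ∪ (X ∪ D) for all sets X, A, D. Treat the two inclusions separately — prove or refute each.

(⟹) Let x ∈ X ∩ (X ∩ A). Then either x ∈ X ∩ A and x ∉ D; or x ∈ X ∩ A ∩ D. In each case x ∈ A ∪ (X ∪ D), so X ∩ (X ∩ A) ⊆ A ∪ (X ∪ D).

(⟸) This inclusion fails. Take X = {1}, A = ∅, D = ∅; then 1 ∈ A ∪ (X ∪ D) but 1 ∉ X ∩ (X ∩ A).

(⊆) holds; (⊇) fails.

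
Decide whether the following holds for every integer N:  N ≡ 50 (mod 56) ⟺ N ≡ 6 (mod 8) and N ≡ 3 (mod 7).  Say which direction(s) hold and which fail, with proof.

(⇒) This fails: N = 50 gives 50 ≡ 50 (mod 56) but 50 ≡ 2 (mod 8), so the conjunction on the right does not hold.

(⇐) This fails: N = 38 satisfies both congruences on the right (38 ≡ 6 mod 8 and 38 ≡ 3 mod 7) yet 38 ≡ 38 (mod 56), not 50.

Both directions fail.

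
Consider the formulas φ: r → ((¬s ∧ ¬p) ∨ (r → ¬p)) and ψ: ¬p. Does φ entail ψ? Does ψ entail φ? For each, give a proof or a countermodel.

(→) This fails. Under p = T, s = F, r = F, the left side is true but the right side is false.

(←) Assume the antecedent. If p is true, the antecedent cannot hold. If p is false, r → ((¬s ∧ ¬p) ∨ (r → ¬p)) reduces to true regardless of the other variables. Either way r → ((¬s ∧ ¬p) ∨ (r → ¬p)) holds.

(⇒) fails; (⇐) holds.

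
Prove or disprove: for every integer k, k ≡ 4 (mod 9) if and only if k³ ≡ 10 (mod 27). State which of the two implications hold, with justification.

(←) The residues r modulo 27 with r³ ≡ 10 (mod 27) are exactly {4, 13, 22}, and each is ≡ 4 (mod 9).

(→) Suppose k ≡ 4 (mod 9). Working modulo 27, k ∈ {4, 13, 22}; for each such r, r³ ≡ 10 (mod 27).

Both directions hold.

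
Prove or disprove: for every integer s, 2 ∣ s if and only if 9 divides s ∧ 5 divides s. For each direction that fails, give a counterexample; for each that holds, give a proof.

(⇒) fails and (⇐) fails.

Forward direction. This fails: take s = 2. Certainly 2 ∣ 2, but 9 ∤ 2.

Converse. This fails: take s = 45. Both 9 ∣ 45 and 5 ∣ 45, yet 45 is not a multiple of 2 (since 45 = 22·2 + 1), so 2 ∤ 45.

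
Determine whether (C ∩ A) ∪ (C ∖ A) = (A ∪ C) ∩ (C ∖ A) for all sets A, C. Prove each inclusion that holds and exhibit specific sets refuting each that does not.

Only the reverse inclusion holds.

Forward inclusion. This inclusion fails. Take A = {1}, C = {1}; then 1 ∈ (C ∩ A) ∪ (C ∖ A) but 1 ∉ (A ∪ C) ∩ (C ∖ A).

Reverse inclusion. Let x ∈ (A ∪ C) ∩ (C ∖ A). Then x ∈ C and x ∉ A, from which x ∈ (C ∩ A) ∪ (C ∖ A).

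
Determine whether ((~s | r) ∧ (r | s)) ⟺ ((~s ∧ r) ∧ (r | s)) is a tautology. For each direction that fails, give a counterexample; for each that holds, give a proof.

The forward direction fails; the converse holds.

Forward direction. This fails. Under s = T, r = T, the left side is true but the right side is false.

Converse. Assume the antecedent. If s is true, the antecedent cannot hold. If s is false, the antecedent forces (s = F, r = T), and (~s | r) ∧ (r | s) holds there. Either way (~s | r) ∧ (r | s) holds.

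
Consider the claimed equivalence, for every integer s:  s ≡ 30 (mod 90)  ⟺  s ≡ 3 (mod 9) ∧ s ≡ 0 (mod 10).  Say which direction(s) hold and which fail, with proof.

Converse. If s ≡ 3 (mod 9) and s ≡ 0 (mod 10), then by the Chinese remainder theorem s ≡ 30 (mod 90). This is exactly s ≡ 30 (mod 90).

Forward direction. Suppose s ≡ 30 (mod 90); write s = 90j + 30. Since 9 ∣ 90, reducing mod 9 gives s ≡ 30 ≡ 3 (mod 9); since 10 ∣ 90, reducing mod 10 gives s ≡ 30 ≡ 0 (mod 10).

Both implications hold.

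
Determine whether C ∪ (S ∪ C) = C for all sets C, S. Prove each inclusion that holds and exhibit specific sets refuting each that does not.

(⟹) This inclusion fails. Take C = ∅, S = {1}; then 1 ∈ C ∪ (S ∪ C) but 1 ∉ C.

(⟸) Let x ∈ C. Then either x ∈ C and x ∉ S; or x ∈ C ∩ S. In each case x ∈ C ∪ (S ∪ C), so C ⊆ C ∪ (S ∪ C).

The sets are not equal: only the reverse inclusion holds.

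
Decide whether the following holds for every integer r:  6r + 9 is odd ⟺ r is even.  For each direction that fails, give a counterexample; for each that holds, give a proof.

Only the reverse direction holds.

(⟹) This fails: take r = 5. Then 6r + 9 = 39, which is odd, yet r = 5 is odd, not even.

(⟸) Suppose r is even. Since 6 is even, 6r is even for every r, so 6r + 9 has the same parity as 9, which is odd. Hence 6r + 9 is odd.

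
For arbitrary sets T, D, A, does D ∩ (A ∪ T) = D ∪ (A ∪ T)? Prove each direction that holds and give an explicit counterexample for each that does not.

(⟹) Let x ∈ D ∩ (A ∪ T). Then either x ∈ T ∩ D and x ∉ A; or x ∈ D ∩ A and x ∉ T; or x ∈ T ∩ D ∩ A. In each case x ∈ D ∪ (A ∪ T), so D ∩ (A ∪ T) ⊆ D ∪ (A ∪ T).

(⟸) This inclusion fails. Take T = {1}, D = ∅, A = ∅; then 1 ∈ D ∪ (A ∪ T) but 1 ∉ D ∩ (A ∪ T).

The sets are not equal: only the forward inclusion holds.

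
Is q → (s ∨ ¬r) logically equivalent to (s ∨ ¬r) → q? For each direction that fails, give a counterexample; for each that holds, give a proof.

(→) This fails. Under r = F, s = F, q = F, the left side is true but the right side is false.

(←) This fails. Under r = T, s = F, q = T, the left side is false but the right side is true.

Neither direction holds.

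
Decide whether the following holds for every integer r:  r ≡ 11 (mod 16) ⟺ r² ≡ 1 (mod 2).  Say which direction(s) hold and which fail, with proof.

(⟹) Suppose r ≡ 11 (mod 16). Then r² ≡ 11² = 121 (mod 16), and since 2 ∣ 16, also r² ≡ 1 (mod 2).

(⟸) This fails: take r = 1. Then 1² = 1 ≡ 1 (mod 2), yet 1 ≡ 1 (mod 16), not 11.

The forward direction holds; the converse fails.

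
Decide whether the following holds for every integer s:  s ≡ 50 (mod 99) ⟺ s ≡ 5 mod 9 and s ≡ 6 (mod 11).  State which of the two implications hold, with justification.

(→) Suppose s ≡ 50 (mod 99); write s = 99j + 50. Since 9 ∣ 99, reducing mod 9 gives s ≡ 50 ≡ 5 (mod 9); since 11 ∣ 99, reducing mod 11 gives s ≡ 50 ≡ 6 (mod 11).

(←) Conversely, if s ≡ 5 (mod 9) and s ≡ 6 (mod 11), then by the Chinese remainder theorem s ≡ 50 (mod 99). This is exactly s ≡ 50 (mod 99).

Both directions hold.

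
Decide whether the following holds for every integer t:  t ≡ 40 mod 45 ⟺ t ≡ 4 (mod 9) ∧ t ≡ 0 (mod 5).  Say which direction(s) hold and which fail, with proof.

(⇒) Suppose t ≡ 40 (mod 45); write t = 45j + 40. Since 9 ∣ 45, reducing mod 9 gives t ≡ 40 ≡ 4 (mod 9); since 5 ∣ 45, reducing mod 5 gives t ≡ 40 ≡ 0 (mod 5).

(⇐) Conversely, if t ≡ 4 (mod 9) and t ≡ 0 (mod 5), then by the Chinese remainder theorem t ≡ 40 (mod 45). This is exactly t ≡ 40 (mod 45).

Both implications hold.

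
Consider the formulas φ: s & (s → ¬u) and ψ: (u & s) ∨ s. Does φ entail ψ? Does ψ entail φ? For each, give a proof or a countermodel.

Only the forward direction holds.

Forward direction. Assume the antecedent. If s is true, (u & s) ∨ s reduces to true regardless of the other variables. If s is false, the antecedent cannot hold. Either way (u & s) ∨ s holds.

Converse. This fails. Under s = T, u = T, the left side is false but the right side is true.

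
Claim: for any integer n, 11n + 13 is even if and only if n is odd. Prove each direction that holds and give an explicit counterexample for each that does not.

Both implications hold.

[⇒] Suppose 11n + 13 is even. Since 11 is odd, 11n and n have the same parity, so 11n + 13 ≡ n + 13 (mod 2). As 13 is odd, 11n + 13 is even exactly when n is odd. Thus n is odd.

[⇐] Conversely, suppose n is odd; write n = 2j + 1. Then 11n + 13 = 11·(2j + 1) + 13 = 2·11j + 24, which is even.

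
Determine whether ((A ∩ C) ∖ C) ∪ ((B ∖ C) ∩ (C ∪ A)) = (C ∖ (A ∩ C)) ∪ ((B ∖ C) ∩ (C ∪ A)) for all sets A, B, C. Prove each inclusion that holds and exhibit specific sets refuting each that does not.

The sets are not equal: only the forward inclusion holds.

(⊆) Let x ∈ ((A ∩ C) ∖ C) ∪ ((B ∖ C) ∩ (C ∪ A)). Then x ∈ A ∩ B and x ∉ C, from which x ∈ (C ∖ (A ∩ C)) ∪ ((B ∖ C) ∩ (C ∪ A)).

(⊇) This inclusion fails. Take A = ∅, B = ∅, C = {1}; then 1 ∈ (C ∖ (A ∩ C)) ∪ ((B ∖ C) ∩ (C ∪ A)) but 1 ∉ ((A ∩ C) ∖ C) ∪ ((B ∖ C) ∩ (C ∪ A)).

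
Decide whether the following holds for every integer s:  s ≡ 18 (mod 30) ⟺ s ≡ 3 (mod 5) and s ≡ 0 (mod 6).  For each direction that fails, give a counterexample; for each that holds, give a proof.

Forward direction. Suppose s ≡ 18 (mod 30); write s = 30j + 18. Since 5 ∣ 30, reducing mod 5 gives s ≡ 18 ≡ 3 (mod 5); since 6 ∣ 30, reducing mod 6 gives s ≡ 18 ≡ 0 (mod 6).

Converse. If s ≡ 3 (mod 5) and s ≡ 0 (mod 6), then by the Chinese remainder theorem s ≡ 18 (mod 30). This is exactly s ≡ 18 (mod 30).

Both directions hold.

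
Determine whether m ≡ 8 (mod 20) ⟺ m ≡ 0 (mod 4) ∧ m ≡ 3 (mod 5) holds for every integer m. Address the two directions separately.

(→) Suppose m ≡ 8 (mod 20); write m = 20j + 8. Since 4 ∣ 20, reducing mod 4 gives m ≡ 8 ≡ 0 (mod 4); since 5 ∣ 20, reducing mod 5 gives m ≡ 8 ≡ 3 (mod 5).

(←) Conversely, if m ≡ 0 (mod 4) and m ≡ 3 (mod 5), then by the Chinese remainder theorem m ≡ 8 (mod 20). This is exactly m ≡ 8 (mod 20).

The biconditional holds.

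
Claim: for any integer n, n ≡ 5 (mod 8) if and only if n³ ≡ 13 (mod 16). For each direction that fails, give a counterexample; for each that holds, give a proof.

Only the converse holds.

[⇒] This fails: take n = 13. Then 13 ≡ 5 (mod 8), but 13³ = 2197 ≡ 5 (mod 16), not 13.

[⇐] Conversely, the residues r modulo 16 with r³ ≡ 13 (mod 16) are exactly {5}, and each is ≡ 5 (mod 8).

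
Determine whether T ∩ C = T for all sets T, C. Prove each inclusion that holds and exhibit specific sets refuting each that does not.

The sets are not equal: only the forward inclusion holds.

Reverse inclusion. This inclusion fails. Take T = {1}, C = ∅; then 1 ∈ T but 1 ∉ T ∩ C.

Forward inclusion. Let x ∈ T ∩ C. Then x ∈ T ∩ C, from which x ∈ T.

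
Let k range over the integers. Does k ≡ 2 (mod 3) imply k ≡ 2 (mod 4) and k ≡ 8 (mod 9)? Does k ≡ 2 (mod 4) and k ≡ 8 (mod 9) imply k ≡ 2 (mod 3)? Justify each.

Not equivalent: only (⇐) holds.

(←) If k ≡ 2 (mod 4) and k ≡ 8 (mod 9), then by the Chinese remainder theorem k ≡ 26 (mod 36). Since 26 ≡ 2 (mod 3) and 3 ∣ 36, we get k ≡ 2 (mod 3).

(→) This fails: k = 32 gives 32 ≡ 2 (mod 3) but 32 ≡ 0 (mod 4), so the conjunction on the right does not hold.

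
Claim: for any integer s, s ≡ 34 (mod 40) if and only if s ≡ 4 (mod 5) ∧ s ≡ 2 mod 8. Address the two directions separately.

[⇒] Suppose s ≡ 34 (mod 40); write s = 40j + 34. Since 5 ∣ 40, reducing mod 5 gives s ≡ 34 ≡ 4 (mod 5); since 8 ∣ 40, reducing mod 8 gives s ≡ 34 ≡ 2 (mod 8).

[⇐] Conversely, if s ≡ 4 (mod 5) and s ≡ 2 (mod 8), then by the Chinese remainder theorem s ≡ 34 (mod 40). This is exactly s ≡ 34 (mod 40).

The biconditional holds.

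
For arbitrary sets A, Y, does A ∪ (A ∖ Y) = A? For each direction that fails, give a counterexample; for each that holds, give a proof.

Both inclusions hold; the sets are equal.

(⊇) Let x ∈ A. Then either x ∈ A and x ∉ Y; or x ∈ A ∩ Y. In each case x ∈ A ∪ (A ∖ Y), so A ⊆ A ∪ (A ∖ Y).

(⊆) Let x ∈ A ∪ (A ∖ Y). Then either x ∈ A and x ∉ Y; or x ∈ A ∩ Y. In each case x ∈ A, so A ∪ (A ∖ Y) ⊆ A.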